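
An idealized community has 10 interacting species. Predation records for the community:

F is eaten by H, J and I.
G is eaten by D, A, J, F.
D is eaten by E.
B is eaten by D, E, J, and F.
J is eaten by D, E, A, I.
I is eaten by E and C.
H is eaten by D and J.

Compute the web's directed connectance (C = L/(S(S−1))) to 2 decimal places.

C = 0.22

The web has S = 10 species and L = 20 feeding links.
C = L / (S(S−1)) = 20 / 90 = 0.2222 ≈ 0.22.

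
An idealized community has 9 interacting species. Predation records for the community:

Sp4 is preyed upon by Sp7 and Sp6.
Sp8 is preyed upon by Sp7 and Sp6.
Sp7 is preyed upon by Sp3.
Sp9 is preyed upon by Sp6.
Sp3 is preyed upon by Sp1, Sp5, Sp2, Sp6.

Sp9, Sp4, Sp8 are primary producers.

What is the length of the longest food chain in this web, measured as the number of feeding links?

One longest chain: Sp4 → Sp7 → Sp3 → Sp2.
It has 4 species and 3 links.

3 links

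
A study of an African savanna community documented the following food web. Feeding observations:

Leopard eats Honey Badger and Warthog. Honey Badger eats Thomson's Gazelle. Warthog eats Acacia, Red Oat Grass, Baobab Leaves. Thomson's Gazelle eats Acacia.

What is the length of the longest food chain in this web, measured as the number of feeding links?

3 links

One longest chain: Acacia → Thomson's Gazelle → Honey Badger → Leopard.
It has 4 species and 3 links.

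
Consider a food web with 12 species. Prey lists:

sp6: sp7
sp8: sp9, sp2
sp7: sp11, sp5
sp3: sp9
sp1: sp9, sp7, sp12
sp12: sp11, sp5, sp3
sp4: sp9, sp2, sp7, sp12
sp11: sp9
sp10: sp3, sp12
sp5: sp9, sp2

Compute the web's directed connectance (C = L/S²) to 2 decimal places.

C = 0.15

The web has S = 12 species and L = 21 feeding links.
C = L / S² = 21 / 144 = 0.1458 ≈ 0.15.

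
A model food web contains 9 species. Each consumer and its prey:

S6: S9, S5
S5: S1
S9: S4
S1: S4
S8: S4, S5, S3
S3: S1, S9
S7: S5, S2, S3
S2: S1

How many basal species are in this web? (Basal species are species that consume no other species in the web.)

Basal species (no prey listed): S4.
Count: 1.

1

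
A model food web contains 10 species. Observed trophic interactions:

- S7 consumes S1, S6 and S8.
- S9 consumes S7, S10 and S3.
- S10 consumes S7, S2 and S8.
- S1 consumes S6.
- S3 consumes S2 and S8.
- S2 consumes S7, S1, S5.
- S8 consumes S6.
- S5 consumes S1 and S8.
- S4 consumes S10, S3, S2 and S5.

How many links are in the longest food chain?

One longest chain: S6 → S1 → S5 → S2 → S3 → S9.
It has 6 species and 5 links.

5 links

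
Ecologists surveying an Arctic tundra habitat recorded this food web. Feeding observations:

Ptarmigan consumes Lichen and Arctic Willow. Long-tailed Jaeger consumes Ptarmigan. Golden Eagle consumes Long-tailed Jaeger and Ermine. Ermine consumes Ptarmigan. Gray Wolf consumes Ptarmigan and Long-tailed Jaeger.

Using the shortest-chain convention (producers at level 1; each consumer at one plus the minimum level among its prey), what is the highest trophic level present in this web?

Producers (level 1): Lichen, Arctic Willow.
Following each consumer down to its lowest-level prey: Lichen → Ptarmigan → Ermine → Golden Eagle (levels 1 through 4).
All prey of Golden Eagle (Ermine 3, Long-tailed Jaeger 3) are at level 3 or above, so Golden Eagle is at level 1 + 3 = 4.
Every consumer has at least one prey at level 3 or below, so none exceeds level 4.

4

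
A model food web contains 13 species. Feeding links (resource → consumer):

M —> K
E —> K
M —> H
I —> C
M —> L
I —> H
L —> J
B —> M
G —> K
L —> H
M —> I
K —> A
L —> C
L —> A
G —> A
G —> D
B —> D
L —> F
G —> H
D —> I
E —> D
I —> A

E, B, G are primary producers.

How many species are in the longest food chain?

4 species

One longest chain: B → M → I → H.
It has 4 species and 3 links.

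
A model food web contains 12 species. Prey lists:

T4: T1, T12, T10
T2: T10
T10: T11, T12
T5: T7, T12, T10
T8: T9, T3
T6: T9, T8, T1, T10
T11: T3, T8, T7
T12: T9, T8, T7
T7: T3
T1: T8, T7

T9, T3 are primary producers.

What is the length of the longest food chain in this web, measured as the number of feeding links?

One longest chain: T9 → T8 → T11 → T10 → T6.
It has 5 species and 4 links.

4 links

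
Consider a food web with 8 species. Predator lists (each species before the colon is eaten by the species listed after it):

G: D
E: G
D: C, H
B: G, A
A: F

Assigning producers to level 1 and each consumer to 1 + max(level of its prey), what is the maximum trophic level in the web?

4

Producers (level 1): B, E.
B → G → D → C gives C level 4.
No species has a prey at level 4, so no species reaches level 5.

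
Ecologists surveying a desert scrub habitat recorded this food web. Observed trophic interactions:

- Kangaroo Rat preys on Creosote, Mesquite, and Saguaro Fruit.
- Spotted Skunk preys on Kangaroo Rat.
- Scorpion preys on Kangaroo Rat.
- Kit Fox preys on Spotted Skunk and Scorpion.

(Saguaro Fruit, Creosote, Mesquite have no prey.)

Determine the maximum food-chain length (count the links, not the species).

3 links

One longest chain: Saguaro Fruit → Kangaroo Rat → Spotted Skunk → Kit Fox.
It has 4 species and 3 links.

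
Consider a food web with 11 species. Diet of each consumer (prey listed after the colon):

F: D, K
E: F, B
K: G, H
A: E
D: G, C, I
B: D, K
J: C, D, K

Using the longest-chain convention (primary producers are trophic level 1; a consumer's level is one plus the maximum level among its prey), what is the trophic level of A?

Trophic level 5

G is a producer → level 1.
D eats G (level 1); other prey at levels: C 1, I 1 → level 2.
F eats D (level 2); other prey at levels: K 2 → level 3.
E eats F (level 3); other prey at levels: B 3 → level 4.
A eats E → level 5.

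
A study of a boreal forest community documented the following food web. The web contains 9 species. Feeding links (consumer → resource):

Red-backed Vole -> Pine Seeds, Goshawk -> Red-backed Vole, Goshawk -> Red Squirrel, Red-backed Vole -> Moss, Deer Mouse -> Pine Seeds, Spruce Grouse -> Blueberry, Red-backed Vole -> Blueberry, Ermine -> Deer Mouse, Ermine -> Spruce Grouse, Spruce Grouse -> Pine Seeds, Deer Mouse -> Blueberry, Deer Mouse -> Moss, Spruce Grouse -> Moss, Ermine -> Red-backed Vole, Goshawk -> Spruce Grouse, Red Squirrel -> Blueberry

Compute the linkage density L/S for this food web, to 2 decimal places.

L/S = 1.78

There are L = 16 links among S = 9 species.
L/S = 16/9 = 1.7778 ≈ 1.78.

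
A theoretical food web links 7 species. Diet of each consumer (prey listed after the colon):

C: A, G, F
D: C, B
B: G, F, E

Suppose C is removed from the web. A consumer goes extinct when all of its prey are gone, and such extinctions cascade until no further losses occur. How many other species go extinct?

0

Remove C.
Every predator of it retains at least one other prey: D still has B.
No consumer loses all prey, so no secondary extinctions occur.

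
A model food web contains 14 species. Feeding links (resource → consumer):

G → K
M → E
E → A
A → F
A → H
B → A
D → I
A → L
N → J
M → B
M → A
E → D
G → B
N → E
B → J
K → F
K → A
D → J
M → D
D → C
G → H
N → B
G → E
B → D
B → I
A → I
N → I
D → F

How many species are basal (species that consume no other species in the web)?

Basal species (no prey listed): N, G, M.
Count: 3.

3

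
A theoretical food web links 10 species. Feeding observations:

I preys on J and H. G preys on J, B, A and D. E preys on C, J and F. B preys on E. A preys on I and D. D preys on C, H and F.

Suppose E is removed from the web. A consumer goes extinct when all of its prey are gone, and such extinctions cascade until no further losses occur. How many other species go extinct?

Remove E.
Round 1: B (all prey gone) → extinct.
No further losses. Total secondary extinctions: 1.

1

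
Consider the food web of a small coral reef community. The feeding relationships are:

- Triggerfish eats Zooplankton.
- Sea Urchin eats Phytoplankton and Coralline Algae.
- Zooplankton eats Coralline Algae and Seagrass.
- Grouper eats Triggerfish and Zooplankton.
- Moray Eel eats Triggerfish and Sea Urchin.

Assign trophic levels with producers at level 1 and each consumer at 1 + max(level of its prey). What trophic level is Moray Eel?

Coralline Algae is a producer → level 1.
Zooplankton eats Coralline Algae (level 1); other prey at levels: Seagrass 1 → level 2.
Triggerfish eats Zooplankton → level 3.
Moray Eel eats Triggerfish (level 3); other prey at levels: Sea Urchin 2 → level 4.

Trophic level 4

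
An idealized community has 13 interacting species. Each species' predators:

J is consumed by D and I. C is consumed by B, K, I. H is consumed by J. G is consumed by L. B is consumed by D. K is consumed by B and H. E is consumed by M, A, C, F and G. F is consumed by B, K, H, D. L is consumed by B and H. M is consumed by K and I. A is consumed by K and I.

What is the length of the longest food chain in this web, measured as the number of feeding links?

5 links

One longest chain: E → G → L → H → J → D.
It has 6 species and 5 links.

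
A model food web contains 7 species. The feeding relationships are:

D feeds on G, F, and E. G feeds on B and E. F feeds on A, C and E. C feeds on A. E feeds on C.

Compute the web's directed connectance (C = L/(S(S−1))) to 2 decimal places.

C = 0.24

The web has S = 7 species and L = 10 feeding links.
C = L / (S(S−1)) = 10 / 42 = 0.2381 ≈ 0.24.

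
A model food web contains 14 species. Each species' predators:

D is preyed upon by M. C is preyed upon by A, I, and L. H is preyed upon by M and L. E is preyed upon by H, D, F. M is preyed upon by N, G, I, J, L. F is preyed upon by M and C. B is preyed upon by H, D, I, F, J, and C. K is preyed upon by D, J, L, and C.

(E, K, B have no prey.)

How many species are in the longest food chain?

4 species

One longest chain: E → H → M → I.
It has 4 species and 3 links.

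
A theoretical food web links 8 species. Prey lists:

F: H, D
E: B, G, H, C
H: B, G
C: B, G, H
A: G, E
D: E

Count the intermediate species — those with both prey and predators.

Intermediate species (has both prey and predators): H, C, E, D.
Count: 4.

4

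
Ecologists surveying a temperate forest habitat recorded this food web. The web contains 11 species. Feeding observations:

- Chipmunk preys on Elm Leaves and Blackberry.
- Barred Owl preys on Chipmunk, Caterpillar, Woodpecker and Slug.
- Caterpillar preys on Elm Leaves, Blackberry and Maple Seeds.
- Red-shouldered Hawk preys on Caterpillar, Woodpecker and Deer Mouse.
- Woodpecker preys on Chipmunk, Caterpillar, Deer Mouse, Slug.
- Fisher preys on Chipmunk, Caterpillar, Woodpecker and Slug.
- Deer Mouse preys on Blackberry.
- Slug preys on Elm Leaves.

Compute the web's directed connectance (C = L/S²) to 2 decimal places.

C = 0.18

The web has S = 11 species and L = 22 feeding links.
C = L / S² = 22 / 121 = 0.1818 ≈ 0.18.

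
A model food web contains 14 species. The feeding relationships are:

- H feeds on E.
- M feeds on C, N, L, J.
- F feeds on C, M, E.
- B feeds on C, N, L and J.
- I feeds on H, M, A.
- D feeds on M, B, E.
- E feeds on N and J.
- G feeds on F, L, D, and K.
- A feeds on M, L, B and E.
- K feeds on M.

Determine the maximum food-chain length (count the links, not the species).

One longest chain: L → M → A → I.
It has 4 species and 3 links.

3 links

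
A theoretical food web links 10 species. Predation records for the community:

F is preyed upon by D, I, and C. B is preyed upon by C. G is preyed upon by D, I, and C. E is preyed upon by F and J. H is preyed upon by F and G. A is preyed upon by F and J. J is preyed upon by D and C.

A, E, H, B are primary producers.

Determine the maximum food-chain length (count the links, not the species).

One longest chain: H → G → I.
It has 3 species and 2 links.

2 links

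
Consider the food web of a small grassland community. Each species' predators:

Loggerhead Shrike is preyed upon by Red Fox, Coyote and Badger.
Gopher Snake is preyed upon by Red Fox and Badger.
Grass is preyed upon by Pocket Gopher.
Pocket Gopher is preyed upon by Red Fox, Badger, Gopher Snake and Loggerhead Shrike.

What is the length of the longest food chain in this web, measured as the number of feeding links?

3 links

One longest chain: Grass → Pocket Gopher → Loggerhead Shrike → Badger.
It has 4 species and 3 links.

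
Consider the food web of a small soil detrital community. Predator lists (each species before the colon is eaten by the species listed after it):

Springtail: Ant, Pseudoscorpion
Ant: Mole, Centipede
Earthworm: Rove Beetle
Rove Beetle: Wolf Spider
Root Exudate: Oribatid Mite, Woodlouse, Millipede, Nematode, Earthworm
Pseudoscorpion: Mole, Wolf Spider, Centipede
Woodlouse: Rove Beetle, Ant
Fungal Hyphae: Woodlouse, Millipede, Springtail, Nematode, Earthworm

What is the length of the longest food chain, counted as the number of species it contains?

4 species

One longest chain: Fungal Hyphae → Woodlouse → Ant → Mole.
It has 4 species and 3 links.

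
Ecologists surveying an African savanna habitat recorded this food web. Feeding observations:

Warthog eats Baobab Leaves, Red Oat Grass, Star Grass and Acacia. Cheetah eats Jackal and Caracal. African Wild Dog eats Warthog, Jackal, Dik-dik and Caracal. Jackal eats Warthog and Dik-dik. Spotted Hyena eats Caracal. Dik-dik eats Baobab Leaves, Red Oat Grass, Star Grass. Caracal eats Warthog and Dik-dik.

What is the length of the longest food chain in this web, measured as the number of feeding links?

3 links

One longest chain: Red Oat Grass → Dik-dik → Caracal → African Wild Dog.
It has 4 species and 3 links.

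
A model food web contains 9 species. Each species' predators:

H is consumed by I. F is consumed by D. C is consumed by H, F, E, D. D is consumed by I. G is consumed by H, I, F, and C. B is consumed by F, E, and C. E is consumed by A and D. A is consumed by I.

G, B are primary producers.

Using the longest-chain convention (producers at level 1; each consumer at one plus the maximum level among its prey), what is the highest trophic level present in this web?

Producers (level 1): G, B.
G → C → E → D → I gives I level 5.
No species has a prey at level 5, so no species reaches level 6.

5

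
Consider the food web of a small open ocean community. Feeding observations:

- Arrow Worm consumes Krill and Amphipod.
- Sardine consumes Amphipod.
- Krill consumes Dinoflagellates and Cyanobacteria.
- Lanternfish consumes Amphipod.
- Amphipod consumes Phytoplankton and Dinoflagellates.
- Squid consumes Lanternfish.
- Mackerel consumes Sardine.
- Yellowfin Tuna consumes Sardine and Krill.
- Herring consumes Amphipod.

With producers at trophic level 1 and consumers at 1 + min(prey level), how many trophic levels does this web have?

Producers (level 1): Cyanobacteria, Dinoflagellates, Phytoplankton.
Following each consumer down to its lowest-level prey: Dinoflagellates → Amphipod → Sardine → Mackerel (levels 1 through 4).
All prey of Mackerel (Sardine 3) are at level 3 or above, so Mackerel is at level 1 + 3 = 4.
Every consumer has at least one prey at level 3 or below, so none exceeds level 4.

4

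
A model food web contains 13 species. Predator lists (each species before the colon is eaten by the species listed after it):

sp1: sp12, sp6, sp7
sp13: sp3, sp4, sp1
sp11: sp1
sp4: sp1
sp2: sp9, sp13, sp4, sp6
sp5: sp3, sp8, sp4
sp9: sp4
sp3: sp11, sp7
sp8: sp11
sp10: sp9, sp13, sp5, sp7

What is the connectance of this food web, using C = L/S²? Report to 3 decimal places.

C = 0.136

The web has S = 13 species and L = 23 feeding links.
C = L / S² = 23 / 169 = 0.1361 ≈ 0.136.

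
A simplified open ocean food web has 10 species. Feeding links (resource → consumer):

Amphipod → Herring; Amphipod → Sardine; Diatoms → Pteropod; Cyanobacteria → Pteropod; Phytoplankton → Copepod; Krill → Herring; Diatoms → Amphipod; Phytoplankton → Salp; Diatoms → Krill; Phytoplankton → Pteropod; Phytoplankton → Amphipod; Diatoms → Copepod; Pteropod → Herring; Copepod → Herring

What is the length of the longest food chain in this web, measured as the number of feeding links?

2 links

One longest chain: Diatoms → Pteropod → Herring.
It has 3 species and 2 links.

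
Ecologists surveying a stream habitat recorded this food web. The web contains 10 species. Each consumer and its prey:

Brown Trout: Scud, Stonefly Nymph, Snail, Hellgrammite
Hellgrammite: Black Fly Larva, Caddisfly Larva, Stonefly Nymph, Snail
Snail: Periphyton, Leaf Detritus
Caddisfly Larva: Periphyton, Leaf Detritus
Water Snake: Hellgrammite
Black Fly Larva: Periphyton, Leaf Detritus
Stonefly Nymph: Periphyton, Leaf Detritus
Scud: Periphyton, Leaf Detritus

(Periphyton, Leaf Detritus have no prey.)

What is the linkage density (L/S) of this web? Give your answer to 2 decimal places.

L/S = 1.90

There are L = 19 links among S = 10 species.
L/S = 19/10 = 1.9000 ≈ 1.90.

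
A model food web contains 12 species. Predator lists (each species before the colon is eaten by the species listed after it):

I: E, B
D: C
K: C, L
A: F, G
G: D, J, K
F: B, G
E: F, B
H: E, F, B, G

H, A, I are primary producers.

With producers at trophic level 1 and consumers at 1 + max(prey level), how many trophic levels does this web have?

6

Producers (level 1): H, A, I.
H → E → F → G → K → C gives C level 6.
No species has a prey at level 6, so no species reaches level 7.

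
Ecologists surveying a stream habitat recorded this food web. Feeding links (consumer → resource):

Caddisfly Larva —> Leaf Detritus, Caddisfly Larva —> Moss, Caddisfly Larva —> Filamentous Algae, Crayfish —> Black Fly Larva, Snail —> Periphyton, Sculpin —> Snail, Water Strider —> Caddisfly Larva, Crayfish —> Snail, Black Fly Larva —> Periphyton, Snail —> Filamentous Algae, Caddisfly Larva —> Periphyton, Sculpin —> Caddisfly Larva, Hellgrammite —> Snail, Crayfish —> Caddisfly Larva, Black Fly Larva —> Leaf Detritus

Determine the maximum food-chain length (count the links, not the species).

One longest chain: Filamentous Algae → Snail → Sculpin.
It has 3 species and 2 links.

2 links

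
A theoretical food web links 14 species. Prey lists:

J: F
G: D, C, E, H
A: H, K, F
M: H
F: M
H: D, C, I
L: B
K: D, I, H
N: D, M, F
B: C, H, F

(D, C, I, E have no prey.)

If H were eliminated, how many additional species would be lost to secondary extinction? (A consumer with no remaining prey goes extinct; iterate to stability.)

3

Remove H.
Round 1: M (all prey gone) → extinct.
Round 2: F (all prey gone) → extinct.
Round 3: J (all prey gone) → extinct.
No further losses. Total secondary extinctions: 3.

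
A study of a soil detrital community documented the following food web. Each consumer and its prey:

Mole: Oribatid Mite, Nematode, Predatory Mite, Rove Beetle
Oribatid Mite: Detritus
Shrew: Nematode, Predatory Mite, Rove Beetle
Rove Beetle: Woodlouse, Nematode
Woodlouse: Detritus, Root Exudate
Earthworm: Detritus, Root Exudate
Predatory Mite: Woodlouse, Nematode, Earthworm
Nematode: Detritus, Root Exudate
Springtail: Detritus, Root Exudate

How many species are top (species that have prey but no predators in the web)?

Top species (has prey, but nothing eats it): Springtail, Shrew, Mole.
Count: 3.

3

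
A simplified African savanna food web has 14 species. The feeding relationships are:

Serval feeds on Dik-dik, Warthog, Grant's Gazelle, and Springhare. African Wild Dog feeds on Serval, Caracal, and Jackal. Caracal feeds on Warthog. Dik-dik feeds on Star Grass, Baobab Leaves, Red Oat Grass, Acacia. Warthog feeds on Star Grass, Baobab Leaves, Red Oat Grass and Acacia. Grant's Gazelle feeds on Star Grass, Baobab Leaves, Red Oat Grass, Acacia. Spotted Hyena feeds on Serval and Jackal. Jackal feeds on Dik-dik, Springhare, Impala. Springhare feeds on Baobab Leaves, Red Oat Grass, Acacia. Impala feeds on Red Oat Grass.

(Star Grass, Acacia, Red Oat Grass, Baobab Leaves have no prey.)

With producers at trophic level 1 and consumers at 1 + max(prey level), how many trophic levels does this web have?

Producers (level 1): Star Grass, Acacia, Red Oat Grass, Baobab Leaves.
Acacia → Springhare → Jackal → African Wild Dog gives African Wild Dog level 4.
No species has a prey at level 4, so no species reaches level 5.

4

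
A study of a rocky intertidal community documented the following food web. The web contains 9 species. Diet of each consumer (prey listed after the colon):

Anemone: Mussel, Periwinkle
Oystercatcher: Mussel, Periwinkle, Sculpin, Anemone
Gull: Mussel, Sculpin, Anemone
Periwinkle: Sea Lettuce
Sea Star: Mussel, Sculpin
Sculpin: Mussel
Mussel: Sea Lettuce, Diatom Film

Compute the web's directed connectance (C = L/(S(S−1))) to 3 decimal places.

C = 0.208

The web has S = 9 species and L = 15 feeding links.
C = L / (S(S−1)) = 15 / 72 = 0.2083 ≈ 0.208.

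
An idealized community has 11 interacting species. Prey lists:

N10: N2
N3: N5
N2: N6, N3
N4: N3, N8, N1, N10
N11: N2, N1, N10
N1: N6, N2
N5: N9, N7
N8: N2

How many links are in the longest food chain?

One longest chain: N9 → N5 → N3 → N2 → N10 → N4.
It has 6 species and 5 links.

5 links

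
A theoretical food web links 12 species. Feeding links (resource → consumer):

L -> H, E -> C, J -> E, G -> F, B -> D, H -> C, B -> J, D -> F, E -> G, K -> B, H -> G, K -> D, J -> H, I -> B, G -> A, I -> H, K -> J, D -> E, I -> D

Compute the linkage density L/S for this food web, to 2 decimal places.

There are L = 19 links among S = 12 species.
L/S = 19/12 = 1.5833 ≈ 1.58.

L/S = 1.58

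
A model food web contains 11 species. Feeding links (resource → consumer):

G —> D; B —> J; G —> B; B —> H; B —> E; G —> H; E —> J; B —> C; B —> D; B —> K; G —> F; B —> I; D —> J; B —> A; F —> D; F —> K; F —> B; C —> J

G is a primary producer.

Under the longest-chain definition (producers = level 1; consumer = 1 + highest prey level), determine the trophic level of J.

Trophic level 5

G is a producer → level 1.
F eats G → level 2.
B eats F (level 2); other prey at levels: G 1 → level 3.
C eats B → level 4.
J eats C (level 4); other prey at levels: B 3, D 4, E 4 → level 5.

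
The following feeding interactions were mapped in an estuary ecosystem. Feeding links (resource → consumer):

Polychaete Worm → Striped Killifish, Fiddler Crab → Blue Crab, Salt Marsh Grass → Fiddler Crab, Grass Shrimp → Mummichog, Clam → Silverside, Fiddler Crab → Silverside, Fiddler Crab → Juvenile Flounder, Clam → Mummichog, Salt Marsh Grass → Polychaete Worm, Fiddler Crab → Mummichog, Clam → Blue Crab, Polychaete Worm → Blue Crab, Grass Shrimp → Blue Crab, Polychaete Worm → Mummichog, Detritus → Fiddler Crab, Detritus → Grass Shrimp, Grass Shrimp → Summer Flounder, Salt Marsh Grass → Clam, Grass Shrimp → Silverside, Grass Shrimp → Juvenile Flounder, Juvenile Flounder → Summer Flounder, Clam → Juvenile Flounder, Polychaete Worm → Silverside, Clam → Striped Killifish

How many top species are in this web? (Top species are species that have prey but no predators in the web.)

5

Top species (has prey, but nothing eats it): Silverside, Blue Crab, Mummichog, Striped Killifish, Summer Flounder.
Count: 5.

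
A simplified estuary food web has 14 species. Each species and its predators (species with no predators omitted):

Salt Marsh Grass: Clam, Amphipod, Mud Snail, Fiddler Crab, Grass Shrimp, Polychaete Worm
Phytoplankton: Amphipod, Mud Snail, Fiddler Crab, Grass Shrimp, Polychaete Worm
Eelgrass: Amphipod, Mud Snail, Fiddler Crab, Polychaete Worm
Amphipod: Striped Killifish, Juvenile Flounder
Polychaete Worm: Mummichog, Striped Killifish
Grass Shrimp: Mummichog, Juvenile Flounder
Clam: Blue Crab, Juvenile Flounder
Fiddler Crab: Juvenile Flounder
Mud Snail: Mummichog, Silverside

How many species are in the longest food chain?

One longest chain: Eelgrass → Polychaete Worm → Mummichog.
It has 3 species and 2 links.

3 species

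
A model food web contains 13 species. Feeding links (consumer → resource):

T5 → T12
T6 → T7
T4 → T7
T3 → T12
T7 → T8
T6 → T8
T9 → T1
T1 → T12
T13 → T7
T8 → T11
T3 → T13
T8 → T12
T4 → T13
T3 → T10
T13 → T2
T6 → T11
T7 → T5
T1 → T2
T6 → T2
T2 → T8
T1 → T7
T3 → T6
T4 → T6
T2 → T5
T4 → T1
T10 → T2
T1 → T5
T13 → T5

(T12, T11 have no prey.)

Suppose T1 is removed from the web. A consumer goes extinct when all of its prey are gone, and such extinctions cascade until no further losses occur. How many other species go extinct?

Remove T1.
Round 1: T9 (all prey gone) → extinct.
No further losses. Total secondary extinctions: 1.

1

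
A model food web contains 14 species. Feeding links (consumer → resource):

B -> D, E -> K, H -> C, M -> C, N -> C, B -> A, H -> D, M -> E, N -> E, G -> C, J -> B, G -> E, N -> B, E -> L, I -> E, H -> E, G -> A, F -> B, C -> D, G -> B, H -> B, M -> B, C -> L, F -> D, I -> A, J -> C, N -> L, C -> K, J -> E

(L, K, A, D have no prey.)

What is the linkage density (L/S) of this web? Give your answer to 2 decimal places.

There are L = 29 links among S = 14 species.
L/S = 29/14 = 2.0714 ≈ 2.07.

L/S = 2.07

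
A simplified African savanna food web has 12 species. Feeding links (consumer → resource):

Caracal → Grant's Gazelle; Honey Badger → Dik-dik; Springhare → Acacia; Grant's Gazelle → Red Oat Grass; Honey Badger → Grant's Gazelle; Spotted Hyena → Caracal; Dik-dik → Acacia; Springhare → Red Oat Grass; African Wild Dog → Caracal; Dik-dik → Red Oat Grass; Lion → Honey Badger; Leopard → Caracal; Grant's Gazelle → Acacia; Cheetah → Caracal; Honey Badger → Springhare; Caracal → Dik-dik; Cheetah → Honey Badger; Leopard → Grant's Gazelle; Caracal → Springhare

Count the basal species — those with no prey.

Basal species (no prey listed): Red Oat Grass, Acacia.
Count: 2.

2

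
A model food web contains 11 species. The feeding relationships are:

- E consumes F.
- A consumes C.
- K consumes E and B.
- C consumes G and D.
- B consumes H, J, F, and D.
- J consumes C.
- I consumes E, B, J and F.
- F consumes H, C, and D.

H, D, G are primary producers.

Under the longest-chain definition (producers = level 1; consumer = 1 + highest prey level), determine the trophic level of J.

Trophic level 3

D is a producer → level 1.
C eats D (level 1); other prey at levels: G 1 → level 2.
J eats C → level 3.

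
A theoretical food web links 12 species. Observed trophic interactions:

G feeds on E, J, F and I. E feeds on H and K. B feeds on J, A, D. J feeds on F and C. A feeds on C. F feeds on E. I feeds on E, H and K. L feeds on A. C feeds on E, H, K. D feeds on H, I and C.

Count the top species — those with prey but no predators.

3

Top species (has prey, but nothing eats it): G, B, L.
Count: 3.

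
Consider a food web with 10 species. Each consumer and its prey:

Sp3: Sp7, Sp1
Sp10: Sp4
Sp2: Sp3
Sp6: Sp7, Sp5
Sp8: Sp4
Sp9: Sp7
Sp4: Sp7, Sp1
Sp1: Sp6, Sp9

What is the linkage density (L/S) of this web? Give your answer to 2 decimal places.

There are L = 12 links among S = 10 species.
L/S = 12/10 = 1.2000 ≈ 1.20.

L/S = 1.20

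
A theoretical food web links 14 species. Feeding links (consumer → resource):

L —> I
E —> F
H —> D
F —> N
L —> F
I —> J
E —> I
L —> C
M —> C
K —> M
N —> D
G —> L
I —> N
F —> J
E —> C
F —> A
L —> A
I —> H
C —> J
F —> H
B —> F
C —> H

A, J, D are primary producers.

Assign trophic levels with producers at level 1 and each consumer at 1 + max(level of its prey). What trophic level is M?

D is a producer → level 1.
H eats D → level 2.
C eats H (level 2); other prey at levels: J 1 → level 3.
M eats C → level 4.

Trophic level 4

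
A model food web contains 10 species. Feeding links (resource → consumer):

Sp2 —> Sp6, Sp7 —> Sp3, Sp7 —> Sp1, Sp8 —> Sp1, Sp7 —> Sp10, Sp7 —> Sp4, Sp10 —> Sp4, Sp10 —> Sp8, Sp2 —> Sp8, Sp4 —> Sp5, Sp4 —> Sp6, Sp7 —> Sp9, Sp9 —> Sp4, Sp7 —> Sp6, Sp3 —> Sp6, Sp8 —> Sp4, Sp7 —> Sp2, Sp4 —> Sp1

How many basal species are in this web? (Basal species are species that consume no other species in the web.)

Basal species (no prey listed): Sp7.
Count: 1.

1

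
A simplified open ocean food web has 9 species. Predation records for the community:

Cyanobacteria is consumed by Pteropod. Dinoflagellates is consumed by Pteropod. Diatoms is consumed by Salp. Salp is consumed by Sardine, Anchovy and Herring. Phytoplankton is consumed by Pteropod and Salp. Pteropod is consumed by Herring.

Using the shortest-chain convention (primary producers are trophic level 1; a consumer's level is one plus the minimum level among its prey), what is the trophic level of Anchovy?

Trophic level 3

Diatoms is a producer → level 1.
Salp eats Diatoms → level 2.
Anchovy eats Salp → level 3.
No prey of Anchovy is below level 2, so 3 is the minimum.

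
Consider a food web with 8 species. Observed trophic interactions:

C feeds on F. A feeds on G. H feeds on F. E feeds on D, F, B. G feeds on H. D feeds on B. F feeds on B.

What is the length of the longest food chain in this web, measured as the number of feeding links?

One longest chain: B → F → H → G → A.
It has 5 species and 4 links.

4 links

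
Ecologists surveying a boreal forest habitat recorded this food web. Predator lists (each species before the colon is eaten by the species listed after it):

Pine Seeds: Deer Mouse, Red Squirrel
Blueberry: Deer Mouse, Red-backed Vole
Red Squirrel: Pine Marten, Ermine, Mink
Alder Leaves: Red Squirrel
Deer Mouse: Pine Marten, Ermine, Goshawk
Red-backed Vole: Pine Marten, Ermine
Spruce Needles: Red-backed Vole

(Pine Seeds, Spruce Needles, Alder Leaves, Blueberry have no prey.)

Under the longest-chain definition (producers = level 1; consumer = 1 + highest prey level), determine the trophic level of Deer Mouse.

Trophic level 2

Pine Seeds is a producer → level 1.
Deer Mouse eats Pine Seeds (level 1); other prey at levels: Blueberry 1 → level 2.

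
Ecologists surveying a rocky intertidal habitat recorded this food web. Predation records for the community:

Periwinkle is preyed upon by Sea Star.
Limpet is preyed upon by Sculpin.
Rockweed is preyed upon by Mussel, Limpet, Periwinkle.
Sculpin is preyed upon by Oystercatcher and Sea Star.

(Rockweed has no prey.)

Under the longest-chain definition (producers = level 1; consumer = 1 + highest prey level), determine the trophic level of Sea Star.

Rockweed is a producer → level 1.
Limpet eats Rockweed → level 2.
Sculpin eats Limpet → level 3.
Sea Star eats Sculpin (level 3); other prey at levels: Periwinkle 2 → level 4.

Trophic level 4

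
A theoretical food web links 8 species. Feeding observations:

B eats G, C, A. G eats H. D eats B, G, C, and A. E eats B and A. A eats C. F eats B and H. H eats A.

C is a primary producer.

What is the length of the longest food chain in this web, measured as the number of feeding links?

5 links

One longest chain: C → A → H → G → B → E.
It has 6 species and 5 links.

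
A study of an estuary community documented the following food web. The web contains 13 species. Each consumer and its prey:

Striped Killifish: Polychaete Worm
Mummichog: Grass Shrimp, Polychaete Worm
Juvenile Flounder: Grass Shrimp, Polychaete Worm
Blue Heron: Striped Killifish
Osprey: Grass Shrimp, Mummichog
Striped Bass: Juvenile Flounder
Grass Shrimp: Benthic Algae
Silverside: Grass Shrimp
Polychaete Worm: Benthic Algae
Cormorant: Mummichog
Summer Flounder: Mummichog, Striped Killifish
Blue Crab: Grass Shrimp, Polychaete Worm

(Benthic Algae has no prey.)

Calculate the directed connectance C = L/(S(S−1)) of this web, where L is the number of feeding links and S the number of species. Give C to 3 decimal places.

The web has S = 13 species and L = 17 feeding links.
C = L / (S(S−1)) = 17 / 156 = 0.1090 ≈ 0.109.

C = 0.109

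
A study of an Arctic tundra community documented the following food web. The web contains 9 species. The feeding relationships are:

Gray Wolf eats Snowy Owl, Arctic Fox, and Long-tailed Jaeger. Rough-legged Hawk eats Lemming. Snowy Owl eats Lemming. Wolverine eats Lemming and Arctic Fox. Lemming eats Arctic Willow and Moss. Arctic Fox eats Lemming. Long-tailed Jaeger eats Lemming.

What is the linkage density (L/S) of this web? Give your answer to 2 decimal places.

L/S = 1.22

There are L = 11 links among S = 9 species.
L/S = 11/9 = 1.2222 ≈ 1.22.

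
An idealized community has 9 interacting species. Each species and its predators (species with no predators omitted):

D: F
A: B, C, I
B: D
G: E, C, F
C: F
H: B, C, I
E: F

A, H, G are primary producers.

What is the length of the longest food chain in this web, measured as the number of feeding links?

One longest chain: A → B → D → F.
It has 4 species and 3 links.

3 links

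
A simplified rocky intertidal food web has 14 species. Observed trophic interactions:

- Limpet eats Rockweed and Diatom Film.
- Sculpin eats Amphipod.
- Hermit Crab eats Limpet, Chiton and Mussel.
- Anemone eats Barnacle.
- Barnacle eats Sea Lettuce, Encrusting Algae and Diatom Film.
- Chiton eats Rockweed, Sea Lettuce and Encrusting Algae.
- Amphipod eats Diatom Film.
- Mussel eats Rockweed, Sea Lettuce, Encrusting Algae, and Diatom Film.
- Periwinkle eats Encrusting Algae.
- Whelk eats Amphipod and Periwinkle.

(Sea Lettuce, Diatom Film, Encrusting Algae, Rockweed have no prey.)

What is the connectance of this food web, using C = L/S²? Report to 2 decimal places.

The web has S = 14 species and L = 21 feeding links.
C = L / S² = 21 / 196 = 0.1071 ≈ 0.11.

C = 0.11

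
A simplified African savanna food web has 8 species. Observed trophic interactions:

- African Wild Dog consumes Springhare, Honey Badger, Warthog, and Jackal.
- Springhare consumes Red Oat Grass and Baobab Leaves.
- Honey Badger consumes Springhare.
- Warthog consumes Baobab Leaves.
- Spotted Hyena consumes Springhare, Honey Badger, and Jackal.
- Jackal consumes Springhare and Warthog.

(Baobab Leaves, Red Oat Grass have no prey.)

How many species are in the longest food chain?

One longest chain: Baobab Leaves → Springhare → Honey Badger → Spotted Hyena.
It has 4 species and 3 links.

4 species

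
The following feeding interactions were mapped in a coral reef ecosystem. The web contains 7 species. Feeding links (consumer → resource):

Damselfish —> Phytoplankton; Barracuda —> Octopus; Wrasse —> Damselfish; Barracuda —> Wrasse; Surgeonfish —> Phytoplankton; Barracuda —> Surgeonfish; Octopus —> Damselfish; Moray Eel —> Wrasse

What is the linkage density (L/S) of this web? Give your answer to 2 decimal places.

L/S = 1.14

There are L = 8 links among S = 7 species.
L/S = 8/7 = 1.1429 ≈ 1.14.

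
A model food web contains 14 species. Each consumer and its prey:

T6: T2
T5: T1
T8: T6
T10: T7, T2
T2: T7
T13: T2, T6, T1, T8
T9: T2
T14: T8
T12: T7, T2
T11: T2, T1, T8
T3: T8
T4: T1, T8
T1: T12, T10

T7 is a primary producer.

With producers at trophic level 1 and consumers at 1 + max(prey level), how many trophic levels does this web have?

5

Producers (level 1): T7.
T7 → T2 → T12 → T1 → T11 gives T11 level 5.
No species has a prey at level 5, so no species reaches level 6.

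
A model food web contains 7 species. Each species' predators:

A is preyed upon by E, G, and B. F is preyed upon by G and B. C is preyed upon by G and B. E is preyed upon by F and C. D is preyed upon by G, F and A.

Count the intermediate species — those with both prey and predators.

Intermediate species (has both prey and predators): A, E, F, C.
Count: 4.

4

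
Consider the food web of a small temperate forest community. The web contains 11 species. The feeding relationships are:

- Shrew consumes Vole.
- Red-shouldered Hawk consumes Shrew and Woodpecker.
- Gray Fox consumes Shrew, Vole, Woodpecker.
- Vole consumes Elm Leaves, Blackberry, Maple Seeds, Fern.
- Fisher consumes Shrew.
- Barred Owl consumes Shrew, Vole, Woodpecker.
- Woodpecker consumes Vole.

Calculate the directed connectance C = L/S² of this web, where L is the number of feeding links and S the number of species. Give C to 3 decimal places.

The web has S = 11 species and L = 15 feeding links.
C = L / S² = 15 / 121 = 0.1240 ≈ 0.124.

C = 0.124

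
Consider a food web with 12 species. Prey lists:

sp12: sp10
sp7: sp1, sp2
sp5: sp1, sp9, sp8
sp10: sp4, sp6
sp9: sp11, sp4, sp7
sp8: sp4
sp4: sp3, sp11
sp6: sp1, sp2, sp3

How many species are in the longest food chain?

4 species

One longest chain: sp3 → sp4 → sp8 → sp5.
It has 4 species and 3 links.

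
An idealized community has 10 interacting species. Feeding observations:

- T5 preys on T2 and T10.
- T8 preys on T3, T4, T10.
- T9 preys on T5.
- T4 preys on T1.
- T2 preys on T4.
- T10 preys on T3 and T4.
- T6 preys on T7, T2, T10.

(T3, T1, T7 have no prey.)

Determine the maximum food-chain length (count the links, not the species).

4 links

One longest chain: T1 → T4 → T10 → T5 → T9.
It has 5 species and 4 links.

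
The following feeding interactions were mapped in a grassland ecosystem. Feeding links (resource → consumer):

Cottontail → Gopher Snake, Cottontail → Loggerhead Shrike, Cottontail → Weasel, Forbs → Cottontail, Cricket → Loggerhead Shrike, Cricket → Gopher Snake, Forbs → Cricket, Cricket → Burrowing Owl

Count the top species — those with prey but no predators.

4

Top species (has prey, but nothing eats it): Loggerhead Shrike, Weasel, Gopher Snake, Burrowing Owl.
Count: 4.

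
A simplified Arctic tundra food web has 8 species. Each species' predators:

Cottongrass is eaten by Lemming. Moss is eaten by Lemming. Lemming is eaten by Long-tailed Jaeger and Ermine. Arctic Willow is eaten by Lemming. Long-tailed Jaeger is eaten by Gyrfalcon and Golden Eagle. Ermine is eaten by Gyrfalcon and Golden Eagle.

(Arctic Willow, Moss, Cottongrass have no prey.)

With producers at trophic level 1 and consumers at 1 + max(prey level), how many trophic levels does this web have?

4

Producers (level 1): Arctic Willow, Moss, Cottongrass.
Arctic Willow → Lemming → Ermine → Gyrfalcon gives Gyrfalcon level 4.
No species has a prey at level 4, so no species reaches level 5.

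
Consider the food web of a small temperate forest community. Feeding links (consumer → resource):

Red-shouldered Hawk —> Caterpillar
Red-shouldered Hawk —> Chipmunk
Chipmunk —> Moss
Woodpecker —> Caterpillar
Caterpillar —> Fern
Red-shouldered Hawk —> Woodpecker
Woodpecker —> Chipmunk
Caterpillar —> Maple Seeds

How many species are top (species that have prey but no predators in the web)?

1

Top species (has prey, but nothing eats it): Red-shouldered Hawk.
Count: 1.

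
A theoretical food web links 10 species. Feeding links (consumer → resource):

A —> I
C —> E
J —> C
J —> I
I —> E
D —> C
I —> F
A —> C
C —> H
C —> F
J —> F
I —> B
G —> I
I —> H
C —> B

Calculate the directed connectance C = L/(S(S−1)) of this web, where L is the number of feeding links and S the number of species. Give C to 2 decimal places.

C = 0.17

The web has S = 10 species and L = 15 feeding links.
C = L / (S(S−1)) = 15 / 90 = 0.1667 ≈ 0.17.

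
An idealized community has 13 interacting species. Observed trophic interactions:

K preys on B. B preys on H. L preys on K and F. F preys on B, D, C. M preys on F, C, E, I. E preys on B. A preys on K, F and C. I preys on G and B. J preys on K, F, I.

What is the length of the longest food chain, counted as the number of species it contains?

One longest chain: H → B → F → A.
It has 4 species and 3 links.

4 species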